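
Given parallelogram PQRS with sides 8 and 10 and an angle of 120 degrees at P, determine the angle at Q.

In a parallelogram, consecutive angles are supplementary (sum to 180°).
angle Q = 180 - angle P
angle Q = 180 - 120
angle Q = 60 degrees

60 degrees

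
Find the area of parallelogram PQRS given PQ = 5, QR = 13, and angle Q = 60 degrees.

Area = 5 * 13 * sin(60°) = 65 * sqrt(3)/2 = 65*sqrt(3)/2

65*sqrt(3)/2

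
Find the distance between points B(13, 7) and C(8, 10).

d = sqrt((-5)^2 + (3)^2) = sqrt(34)

sqrt(34)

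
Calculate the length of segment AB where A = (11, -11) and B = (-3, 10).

d = sqrt((-14)^2 + (21)^2) = sqrt(637) = 7*sqrt(13)

7*sqrt(13)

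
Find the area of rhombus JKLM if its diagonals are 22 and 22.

Area = (22 * 22) / 2 = 484 / 2 = 242

242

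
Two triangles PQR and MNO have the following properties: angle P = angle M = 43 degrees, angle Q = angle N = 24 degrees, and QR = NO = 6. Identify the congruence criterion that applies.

The given information provides:
angle P = angle M = 43 degrees, angle Q = angle N = 24 degrees, and QR = NO = 6
This matches the AAS congruence theorem.
Two pairs of corresponding angles and a non-included side are equal (Angle-Angle-Side).

AAS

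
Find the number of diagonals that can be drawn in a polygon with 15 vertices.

Total line segments between 15 vertices = C(15,2) = 105.
Subtract the 15 sides: 105 - 15 = 90 diagonals.

90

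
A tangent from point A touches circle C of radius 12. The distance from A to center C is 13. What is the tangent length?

Let T be the point of tangency. Then CT ⊥ AT (radius ⊥ tangent).
In right triangle CTA: CA² = CT² + AT²
13² = 12² + AT²
AT² = 25, AT = 5

5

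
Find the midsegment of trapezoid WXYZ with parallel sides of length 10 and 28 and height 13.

midsegment = (10 + 28) / 2 = 38 / 2 = 19

19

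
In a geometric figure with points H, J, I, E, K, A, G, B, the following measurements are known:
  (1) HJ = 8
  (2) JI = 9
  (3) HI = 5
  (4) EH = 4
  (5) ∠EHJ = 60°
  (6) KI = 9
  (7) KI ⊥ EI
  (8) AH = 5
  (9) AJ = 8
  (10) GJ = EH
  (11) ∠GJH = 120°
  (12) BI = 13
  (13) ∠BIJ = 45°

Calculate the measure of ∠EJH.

Step 1: By the law of cosines on triangle JHE: JE² = 8² + 4² − 2·8·4·cos(60°) = 48, so JE = 4·√3.
Step 2: By the inverse law of cosines on triangle EJH: cos(∠EJH) = ((4·√3)² + 8² − 4²) / (2·4·√3·8) = 96/110.85 = 0.866, so ∠EJH = 30°.

Therefore, the measure of angle ∠EJH = 30°.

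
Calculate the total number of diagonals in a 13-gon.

Each of the 13 vertices connects to 10 non-adjacent vertices via diagonals.
Total connections = 13 × 10 = 130, but each diagonal is counted twice.
Number of diagonals = 130 / 2 = 65.

65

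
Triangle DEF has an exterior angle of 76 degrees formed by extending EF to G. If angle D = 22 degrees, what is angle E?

By the exterior angle theorem: exterior angle = sum of remote interior angles.
76 = 22 + angle E
angle E = 76 - 22 = 54 degrees

54 degrees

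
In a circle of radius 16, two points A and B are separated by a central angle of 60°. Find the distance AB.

Chord length = 2r sin(θ/2)
= 2 × 16 × sin(60°/2)
= 2 × 16 × sin(30°)
= 16

16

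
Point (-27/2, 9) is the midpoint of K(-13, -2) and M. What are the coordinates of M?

Using the midpoint formula: M = ((x1 + x2)/2, (y1 + y2)/2)
We know M = (-27/2, 9) and K = (-13, -2)
For x: -27/2 = (-13 + x2)/2, so x2 = 2*-27/2 - -13 = -14
For y: 9 = (-2 + y2)/2, so y2 = 2*9 - -2 = 20
M = (-14, 20)

(-14, 20)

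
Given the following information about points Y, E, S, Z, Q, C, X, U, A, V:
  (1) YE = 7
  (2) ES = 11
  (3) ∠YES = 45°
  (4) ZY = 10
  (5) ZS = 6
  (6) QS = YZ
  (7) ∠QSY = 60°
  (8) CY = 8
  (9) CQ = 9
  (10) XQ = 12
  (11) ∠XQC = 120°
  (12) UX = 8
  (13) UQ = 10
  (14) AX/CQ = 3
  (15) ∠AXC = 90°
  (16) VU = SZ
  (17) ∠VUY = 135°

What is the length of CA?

From the given relations: AX = 3·CQ = 3·9 = 27.
Step 1: By the law of cosines on triangle CQX: CX² = 9² + 12² − 2·9·12·cos(120°) = 333, so CX = 3·√37.
Step 2: By the law of cosines on triangle CXA: CA² = (3·√37)² + 27² − 2·3·√37·27·cos(90°) = 1062, so CA = 3·√118.

Therefore, the length of CA = 3·√118.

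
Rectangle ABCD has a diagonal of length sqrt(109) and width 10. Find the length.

b = sqrt(d^2 - a^2) = sqrt(109 - 100) = sqrt(9) = 3

3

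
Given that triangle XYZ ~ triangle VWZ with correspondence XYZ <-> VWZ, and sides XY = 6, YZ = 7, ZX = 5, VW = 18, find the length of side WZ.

Similar triangles have proportional sides. Setting up the proportion:
VW / XY = WZ / YZ
18 / 6 = WZ / 7
WZ = 7 * 18 / 6 = 21.

21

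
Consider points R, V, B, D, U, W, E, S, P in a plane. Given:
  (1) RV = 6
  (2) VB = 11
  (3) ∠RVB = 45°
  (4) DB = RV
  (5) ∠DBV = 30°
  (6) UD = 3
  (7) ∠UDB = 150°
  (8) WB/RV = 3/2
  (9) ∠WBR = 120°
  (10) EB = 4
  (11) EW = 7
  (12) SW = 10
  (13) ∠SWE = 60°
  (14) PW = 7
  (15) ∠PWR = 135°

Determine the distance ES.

Step 1: By the law of cosines on triangle EWS: ES² = 7² + 10² − 2·7·10·cos(60°) = 79, so ES = √79.

Therefore, the length of ES = √79.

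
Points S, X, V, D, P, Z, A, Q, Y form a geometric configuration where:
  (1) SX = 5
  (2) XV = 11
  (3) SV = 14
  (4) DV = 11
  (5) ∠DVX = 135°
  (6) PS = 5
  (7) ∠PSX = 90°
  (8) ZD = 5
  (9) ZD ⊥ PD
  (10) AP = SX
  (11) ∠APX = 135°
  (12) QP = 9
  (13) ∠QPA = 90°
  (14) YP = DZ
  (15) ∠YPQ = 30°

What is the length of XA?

From the given relations: AP = SX = 5.
Step 1: By the law of cosines on triangle XSP: XP² = 5² + 5² − 2·5·5·cos(90°) = 50, so XP = 5·√2.
Step 2: By the law of cosines on triangle XPA: XA² = (5·√2)² + 5² − 2·5·√2·5·cos(135°) = 125, so XA = 5·√5.

Therefore, the length of XA = 5·√5.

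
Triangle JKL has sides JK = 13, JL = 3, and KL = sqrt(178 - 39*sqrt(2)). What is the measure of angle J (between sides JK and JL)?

When all three sides of a triangle are known, the law of cosines can be rearranged to find any angle.
cos(C) = (a² + b² - c²) / (2ab) gives cos(J) = sqrt(2)/2.
Taking the inverse cosine: J = 45°.

45°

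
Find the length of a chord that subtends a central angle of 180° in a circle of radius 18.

Drop a perpendicular from the center to the chord, bisecting both the chord and the central angle.
Each half-chord = r sin(θ/2) = 18 sin(90°).
The full chord = 2 × 18 × sin(90°) = 36.

36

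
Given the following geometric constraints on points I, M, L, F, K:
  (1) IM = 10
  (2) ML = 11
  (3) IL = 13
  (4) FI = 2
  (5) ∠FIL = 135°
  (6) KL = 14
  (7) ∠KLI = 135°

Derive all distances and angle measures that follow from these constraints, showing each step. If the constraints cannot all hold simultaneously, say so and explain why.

The constraints are consistent.

Step 1: From IL = 13, LK = 14, and ∠ILK = 135°, by the law of cosines:
  IK² = IL² + LK² - 2·IL·LK·cos(135°) = 169 + 196 + 257.4 = 622.4
  IK ≈ 24.95

Step 2: From LI = 13, IF = 2, and ∠LIF = 135°, by the law of cosines:
  LF² = LI² + IF² - 2·LI·IF·cos(135°) = 169 + 4 + 36.77 = 209.8
  LF ≈ 14.48

Step 3: From IL = 13, IM = 10, LM = 11, by the inverse law of cosines:
  cos(∠LIM) = (IL² + IM² - LM²) / (2·IL·IM)
  ∠LIM = 55.3°

Step 4: From MI = 10, ML = 11, IL = 13, by the inverse law of cosines:
  cos(∠IML) = (MI² + ML² - IL²) / (2·MI·ML)
  ∠IML = 76.33°

Step 5: From LI = 13, LM = 11, IM = 10, by the inverse law of cosines:
  cos(∠ILM) = (LI² + LM² - IM²) / (2·LI·LM)
  ∠ILM = 48.37°

Step 6: From IK = 24.95, IL = 13, KL = 14, by the inverse law of cosines:
  cos(∠KIL) = (IK² + IL² - KL²) / (2·IK·IL)
  ∠KIL = 23.38°

Step 7: From LF = 14.48, LI = 13, FI = 2, by the inverse law of cosines:
  cos(∠FLI) = (LF² + LI² - FI²) / (2·LF·LI)
  ∠FLI = 5.6°

Step 8: From FI = 2, FL = 14.48, IL = 13, by the inverse law of cosines:
  cos(∠IFL) = (FI² + FL² - IL²) / (2·FI·FL)
  ∠IFL = 39.4°

Step 9: From KI = 24.95, KL = 14, IL = 13, by the inverse law of cosines:
  cos(∠IKL) = (KI² + KL² - IL²) / (2·KI·KL)
  ∠IKL = 21.62°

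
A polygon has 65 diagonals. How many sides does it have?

Using d = n(n - 3)/2, we solve 65 = n(n - 3)/2.
So n(n - 3) = 130.
Testing n = 13: 13 * 10 = 130 = 130. Correct.
The polygon has 13 sides.

13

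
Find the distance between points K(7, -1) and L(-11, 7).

The horizontal distance is |-11 - 7| = 18 and the vertical distance is |7 - -1| = 8.
By the Pythagorean theorem, d = sqrt(18^2 + 8^2) = sqrt(388) = 2*sqrt(97).

2*sqrt(97)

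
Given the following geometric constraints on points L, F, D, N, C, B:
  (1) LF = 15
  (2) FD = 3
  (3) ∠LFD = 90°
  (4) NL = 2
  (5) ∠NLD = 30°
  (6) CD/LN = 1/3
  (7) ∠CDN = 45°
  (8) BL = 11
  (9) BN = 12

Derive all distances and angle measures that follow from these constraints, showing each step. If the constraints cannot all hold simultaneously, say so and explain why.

The constraints are consistent.

From the given relations:
  CD = 1/3·LN = 1/3·2 ≈ 0.67

Step 1: From LF = 15, FD = 3, and ∠LFD = 90°, by the law of cosines:
  LD² = LF² + FD² - 2·LF·FD·cos(90°) = 225 + 9 - 0 = 234
  LD = 3·√26

Step 2: From LB = 11, LN = 2, BN = 12, by the inverse law of cosines:
  cos(∠BLN) = (LB² + LN² - BN²) / (2·LB·LN)
  ∠BLN = 115.58°

Step 3: From NB = 12, NL = 2, BL = 11, by the inverse law of cosines:
  cos(∠BNL) = (NB² + NL² - BL²) / (2·NB·NL)
  ∠BNL = 55.77°

Step 4: From BL = 11, BN = 12, LN = 2, by the inverse law of cosines:
  cos(∠LBN) = (BL² + BN² - LN²) / (2·BL·BN)
  ∠LBN = 8.65°

Step 5: From DL = 3·√26, LN = 2, and ∠DLN = 30°, by the law of cosines:
  DN² = DL² + LN² - 2·DL·LN·cos(30°) = 234 + 4 - 52.99 = 185
  DN ≈ 13.6

Step 6: From LD = 3·√26, LF = 15, DF = 3, by the inverse law of cosines:
  cos(∠DLF) = (LD² + LF² - DF²) / (2·LD·LF)
  ∠DLF = 11.31°

Step 7: From DF = 3, DL = 3·√26, FL = 15, by the inverse law of cosines:
  cos(∠FDL) = (DF² + DL² - FL²) / (2·DF·DL)
  ∠FDL = 78.69°

Step 8: From ND = 13.6, DC = 0.67, and ∠NDC = 45°, by the law of cosines:
  NC² = ND² + DC² - 2·ND·DC·cos(45°) = 185 + 0.4444 - 12.82 = 172.6
  NC ≈ 13.14

Step 9: From DL = 3·√26, DN = 13.6, LN = 2, by the inverse law of cosines:
  cos(∠LDN) = (DL² + DN² - LN²) / (2·DL·DN)
  ∠LDN = 4.22°

Step 10: From ND = 13.6, NL = 2, DL = 3·√26, by the inverse law of cosines:
  cos(∠DNL) = (ND² + NL² - DL²) / (2·ND·NL)
  ∠DNL = 145.78°

Step 11: From NC = 13.14, ND = 13.6, CD = 0.67, by the inverse law of cosines:
  cos(∠CND) = (NC² + ND² - CD²) / (2·NC·ND)
  ∠CND = 2.06°

Step 12: From CD = 0.67, CN = 13.14, DN = 13.6, by the inverse law of cosines:
  cos(∠DCN) = (CD² + CN² - DN²) / (2·CD·CN)
  ∠DCN = 132.94°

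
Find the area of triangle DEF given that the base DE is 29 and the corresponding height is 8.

Area = (1/2) * base * height
Area = (1/2) * 29 * 8
Area = 116

116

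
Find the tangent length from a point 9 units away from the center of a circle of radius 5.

Let T be the point of tangency. Then CT ⊥ PT (radius ⊥ tangent).
In right triangle CTP: CP² = CT² + PT²
9² = 5² + PT²
PT² = 56, PT = 2*sqrt(14)

2*sqrt(14)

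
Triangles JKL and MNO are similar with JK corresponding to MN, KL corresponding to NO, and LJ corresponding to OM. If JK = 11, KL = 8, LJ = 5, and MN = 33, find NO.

Since the triangles are similar, the ratio of corresponding sides is constant.
Scale factor k = MN / JK = 33 / 11 = 3
NO = k * KL = 3 * 8 = 24

24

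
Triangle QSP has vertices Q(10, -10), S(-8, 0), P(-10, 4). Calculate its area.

Shoelace: Area = (1/2)|10(0-4) + -8(4--10) + -10(-10-0)| = (1/2)(52) = 26

26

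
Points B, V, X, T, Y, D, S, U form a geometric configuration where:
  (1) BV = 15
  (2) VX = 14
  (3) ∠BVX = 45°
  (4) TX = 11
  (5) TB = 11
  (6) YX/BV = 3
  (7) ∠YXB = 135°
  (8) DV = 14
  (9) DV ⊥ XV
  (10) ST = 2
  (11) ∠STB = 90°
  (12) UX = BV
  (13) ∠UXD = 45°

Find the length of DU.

From the given relations: UX = BV = 15.
Step 1: By the law of cosines on triangle DVX: DX² = 14² + 14² − 2·14·14·cos(90°) = 392, so DX = 14·√2.
Step 2: By the law of cosines on triangle DXU: DU² = (14·√2)² + 15² − 2·14·√2·15·cos(45°) = 197, so DU = √197.

Therefore, the length of DU = √197.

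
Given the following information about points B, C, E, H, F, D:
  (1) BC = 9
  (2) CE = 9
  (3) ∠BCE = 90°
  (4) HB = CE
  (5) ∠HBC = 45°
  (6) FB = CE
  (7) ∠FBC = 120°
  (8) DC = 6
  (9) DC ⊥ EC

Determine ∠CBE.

Step 1: By the law of cosines on triangle BCE: BE² = 9² + 9² − 2·9·9·cos(90°) = 162, so BE = 9·√2.
Step 2: By the inverse law of cosines on triangle CBE: cos(∠CBE) = (9² + (9·√2)² − 9²) / (2·9·9·√2) = 162/229.1 = 0.7071, so ∠CBE = 45°.

Therefore, the measure of angle ∠CBE = 45°.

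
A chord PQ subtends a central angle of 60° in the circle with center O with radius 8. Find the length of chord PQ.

Chord length = 2r sin(θ/2)
= 2 × 8 × sin(60°/2)
= 2 × 8 × sin(30°)
= 8

8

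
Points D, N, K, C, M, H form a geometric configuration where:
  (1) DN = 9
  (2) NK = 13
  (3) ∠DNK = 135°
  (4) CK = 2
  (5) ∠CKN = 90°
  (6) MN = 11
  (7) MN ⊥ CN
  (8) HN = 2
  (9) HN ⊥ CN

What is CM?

Step 1: By the law of cosines on triangle CKN: CN² = 2² + 13² − 2·2·13·cos(90°) = 173, so CN = √173.
Step 2: By the law of cosines on triangle CNM: CM² = √173² + 11² − 2·√173·11·cos(90°) = 294, so CM = 7·√6.

Therefore, the length of CM = 7·√6.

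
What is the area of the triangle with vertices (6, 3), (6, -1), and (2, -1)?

Using the Shoelace formula for a triangle:
Area = (1/2)|x0(y1 - y2) + x1(y2 - y0) + x2(y0 - y1)|
Area = (1/2)|6(-1 - -1) + 6(-1 - 3) + 2(3 - -1)|
Area = (1/2)|0 + -24 + 8|
Area = (1/2)|-16|
Area = (1/2)(16)
Area = 8

8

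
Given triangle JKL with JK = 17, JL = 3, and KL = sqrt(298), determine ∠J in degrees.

By the inverse law of cosines: cos(J) = (JK² + JL² - KL²) / (2 × JK × JL)
cos(J) = (17² + 3² - (sqrt(298))²) / (2 × 17 × 3)
cos(J) = (289 + 9 - (298)) / 102
cos(J) = 0
J = arccos(0) = 90°

90°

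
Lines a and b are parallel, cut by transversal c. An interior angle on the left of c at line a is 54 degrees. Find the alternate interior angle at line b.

Alternate interior angles lie on opposite sides of the transversal, between the parallel lines.
By the alternate interior angle theorem, they are equal: 54 degrees.

54 degrees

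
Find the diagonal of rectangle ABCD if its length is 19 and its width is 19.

Using the Pythagorean theorem:
d² = 19² + 19² = 361 + 361 = 722
d = sqrt(722) = 19*sqrt(2)

19*sqrt(2)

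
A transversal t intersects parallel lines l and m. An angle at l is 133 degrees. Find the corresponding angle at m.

Corresponding angles formed by parallel lines and a transversal are equal.
The given angle is 133 degrees.
The corresponding angle = 133 degrees.

133 degrees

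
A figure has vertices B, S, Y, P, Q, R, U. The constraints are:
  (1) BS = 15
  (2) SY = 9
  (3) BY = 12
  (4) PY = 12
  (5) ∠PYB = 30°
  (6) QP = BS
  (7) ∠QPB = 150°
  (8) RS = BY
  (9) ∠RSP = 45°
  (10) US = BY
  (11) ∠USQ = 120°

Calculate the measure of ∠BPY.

Step 1: By the law of cosines on triangle PYB: PB² = 12² + 12² − 2·12·12·cos(30°) = 38.58, so PB ≈ 6.21.
Step 2: By the inverse law of cosines on triangle BPY: cos(∠BPY) = (6.21² + 12² − 12²) / (2·6.21·12) = 38.58/149.08 = 0.2588, so ∠BPY = 75°.

Therefore, the measure of angle ∠BPY = 75°.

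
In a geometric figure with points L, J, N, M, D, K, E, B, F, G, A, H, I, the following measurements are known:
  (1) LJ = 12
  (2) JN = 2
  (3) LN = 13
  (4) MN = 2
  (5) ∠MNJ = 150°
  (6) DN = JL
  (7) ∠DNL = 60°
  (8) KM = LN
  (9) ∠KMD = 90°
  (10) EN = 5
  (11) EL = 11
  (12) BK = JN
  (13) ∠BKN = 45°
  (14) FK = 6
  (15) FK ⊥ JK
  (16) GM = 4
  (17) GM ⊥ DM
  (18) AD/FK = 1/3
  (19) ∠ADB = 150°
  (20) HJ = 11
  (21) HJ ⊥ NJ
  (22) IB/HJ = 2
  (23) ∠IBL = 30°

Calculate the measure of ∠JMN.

Step 1: By the law of cosines on triangle MNJ: MJ² = 2² + 2² − 2·2·2·cos(150°) = 14.93, so MJ ≈ 3.86.
Step 2: By the inverse law of cosines on triangle JMN: cos(∠JMN) = (3.86² + 2² − 2²) / (2·3.86·2) = 14.93/15.45 = 0.9659, so ∠JMN = 15°.

Therefore, the measure of angle ∠JMN = 15°.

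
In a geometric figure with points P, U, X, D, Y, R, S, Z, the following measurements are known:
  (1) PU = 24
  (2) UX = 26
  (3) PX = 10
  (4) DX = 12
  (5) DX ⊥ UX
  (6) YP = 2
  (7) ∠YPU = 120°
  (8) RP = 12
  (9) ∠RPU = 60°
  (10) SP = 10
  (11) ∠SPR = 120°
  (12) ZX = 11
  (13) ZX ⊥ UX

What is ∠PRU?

Step 1: By the law of cosines on triangle RPU: RU² = 12² + 24² − 2·12·24·cos(60°) = 432, so RU = 12·√3.
Step 2: By the inverse law of cosines on triangle PRU: cos(∠PRU) = (12² + (12·√3)² − 24²) / (2·12·12·√3) = 0/498.83 = 0, so ∠PRU = 90°.

Therefore, the measure of angle ∠PRU = 90°.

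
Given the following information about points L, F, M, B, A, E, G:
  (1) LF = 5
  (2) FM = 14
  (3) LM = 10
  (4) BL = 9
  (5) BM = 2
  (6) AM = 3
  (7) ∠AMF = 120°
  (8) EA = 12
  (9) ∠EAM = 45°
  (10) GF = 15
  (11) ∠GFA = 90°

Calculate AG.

Step 1: By the law of cosines on triangle FMA: FA² = 14² + 3² − 2·14·3·cos(120°) = 247, so FA ≈ 15.72.
Step 2: By the law of cosines on triangle AFG: AG² = 15.72² + 15² − 2·15.72·15·cos(90°) = 472, so AG = 2·√118.

Therefore, the length of AG = 2·√118.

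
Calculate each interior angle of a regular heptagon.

Each interior angle of a regular n-gon is (n - 2) * 180 / n.
For n = 7: (7 - 2) * 180 / 7 = 900/7 = 900/7 degrees.

900/7 degrees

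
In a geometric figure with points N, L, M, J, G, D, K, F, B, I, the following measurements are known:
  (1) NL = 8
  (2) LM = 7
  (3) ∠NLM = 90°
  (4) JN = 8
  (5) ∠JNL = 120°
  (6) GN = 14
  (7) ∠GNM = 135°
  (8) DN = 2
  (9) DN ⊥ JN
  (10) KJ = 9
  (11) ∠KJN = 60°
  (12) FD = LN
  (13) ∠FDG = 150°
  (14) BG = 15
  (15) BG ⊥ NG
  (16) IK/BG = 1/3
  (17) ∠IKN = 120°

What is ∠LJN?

Step 1: By the law of cosines on triangle JNL: JL² = 8² + 8² − 2·8·8·cos(120°) = 192, so JL = 8·√3.
Step 2: By the inverse law of cosines on triangle LJN: cos(∠LJN) = ((8·√3)² + 8² − 8²) / (2·8·√3·8) = 192/221.7 = 0.866, so ∠LJN = 30°.

Therefore, the measure of angle ∠LJN = 30°.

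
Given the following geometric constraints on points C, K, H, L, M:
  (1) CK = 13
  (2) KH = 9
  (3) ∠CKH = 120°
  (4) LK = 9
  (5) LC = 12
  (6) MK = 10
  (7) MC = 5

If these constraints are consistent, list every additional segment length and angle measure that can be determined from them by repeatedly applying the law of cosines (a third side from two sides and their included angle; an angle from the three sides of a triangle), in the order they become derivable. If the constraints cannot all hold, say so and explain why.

The constraints are consistent. Derivable facts, in order:
After 1 step:
- CH ≈ 19.16
- ∠CKL = 63.06°
- ∠CKM = 20.21°
- ∠CLK = 74.97°
- ∠CMK = 116.1°
- ∠KCL = 41.96°
- ∠KCM = 43.69°
After 2 steps:
- ∠CHK = 35.99°
- ∠HCK = 24.01°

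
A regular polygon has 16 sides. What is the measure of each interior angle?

Each interior angle of a regular n-gon is (n - 2) * 180 / n.
For n = 16: (16 - 2) * 180 / 16 = 2520/16 = 315/2 degrees.

315/2 degrees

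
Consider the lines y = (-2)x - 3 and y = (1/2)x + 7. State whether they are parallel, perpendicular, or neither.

Slope of line 1: m1 = -2
Slope of line 2: m2 = 1/2
m1 * m2 = -1, so perpendicular.

Perpendicular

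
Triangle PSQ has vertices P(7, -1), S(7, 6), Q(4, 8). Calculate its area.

Shoelace: Area = (1/2)|7(6-8) + 7(8--1) + 4(-1-6)| = (1/2)(21) = 21/2

21/2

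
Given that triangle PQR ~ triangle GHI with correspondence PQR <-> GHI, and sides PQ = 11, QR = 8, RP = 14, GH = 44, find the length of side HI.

Similar triangles have proportional sides. Setting up the proportion:
GH / PQ = HI / QR
44 / 11 = HI / 8
HI = 8 * 44 / 11 = 32.

32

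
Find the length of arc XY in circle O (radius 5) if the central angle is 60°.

Arc length = 2πr × θ/360
= 2π × 5 × 1/6
= 5*pi/3

5*pi/3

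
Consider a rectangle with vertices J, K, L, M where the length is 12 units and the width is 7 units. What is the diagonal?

Using the Pythagorean theorem:
d² = 12² + 7² = 144 + 49 = 193
d = sqrt(193)

sqrt(193)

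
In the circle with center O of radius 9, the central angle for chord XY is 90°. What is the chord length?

Chord = 2(9) sin(45°) = 9*sqrt(2)

9*sqrt(2)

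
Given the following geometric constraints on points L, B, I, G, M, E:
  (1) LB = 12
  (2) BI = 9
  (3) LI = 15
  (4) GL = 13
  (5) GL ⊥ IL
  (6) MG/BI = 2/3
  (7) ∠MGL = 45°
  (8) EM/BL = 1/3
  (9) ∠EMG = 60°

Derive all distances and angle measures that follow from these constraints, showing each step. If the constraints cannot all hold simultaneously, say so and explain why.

The constraints are consistent.

From the given relations:
  MG = 2/3·BI = 2/3·9 = 6
  EM = 1/3·BL = 1/3·12 = 4

Step 1: From LG = 13, GM = 6, and ∠LGM = 45°, by the law of cosines:
  LM² = LG² + GM² - 2·LG·GM·cos(45°) = 169 + 36 - 110.3 = 94.69
  LM ≈ 9.73

Step 2: From IL = 15, LG = 13, and ∠ILG = 90°, by the law of cosines:
  IG² = IL² + LG² - 2·IL·LG·cos(90°) = 225 + 169 - 0 = 394
  IG ≈ 19.85

Step 3: From GM = 6, ME = 4, and ∠GME = 60°, by the law of cosines:
  GE² = GM² + ME² - 2·GM·ME·cos(60°) = 36 + 16 - 24 = 28
  GE = 2·√7

Step 4: From LB = 12, LI = 15, BI = 9, by the inverse law of cosines:
  cos(∠BLI) = (LB² + LI² - BI²) / (2·LB·LI)
  ∠BLI = 36.87°

Step 5: From BI = 9, BL = 12, IL = 15, by the inverse law of cosines:
  cos(∠IBL) = (BI² + BL² - IL²) / (2·BI·BL)
  ∠IBL = 90°

Step 6: From IB = 9, IL = 15, BL = 12, by the inverse law of cosines:
  cos(∠BIL) = (IB² + IL² - BL²) / (2·IB·IL)
  ∠BIL = 53.13°

Step 7: From LG = 13, LM = 9.73, GM = 6, by the inverse law of cosines:
  cos(∠GLM) = (LG² + LM² - GM²) / (2·LG·LM)
  ∠GLM = 25.85°

Step 8: From IG = 19.85, IL = 15, GL = 13, by the inverse law of cosines:
  cos(∠GIL) = (IG² + IL² - GL²) / (2·IG·IL)
  ∠GIL = 40.91°

Step 9: From GE = 2·√7, GM = 6, EM = 4, by the inverse law of cosines:
  cos(∠EGM) = (GE² + GM² - EM²) / (2·GE·GM)
  ∠EGM = 40.89°

Step 10: From GI = 19.85, GL = 13, IL = 15, by the inverse law of cosines:
  cos(∠IGL) = (GI² + GL² - IL²) / (2·GI·GL)
  ∠IGL = 49.09°

Step 11: From MG = 6, ML = 9.73, GL = 13, by the inverse law of cosines:
  cos(∠GML) = (MG² + ML² - GL²) / (2·MG·ML)
  ∠GML = 109.15°

Step 12: From EG = 2·√7, EM = 4, GM = 6, by the inverse law of cosines:
  cos(∠GEM) = (EG² + EM² - GM²) / (2·EG·EM)
  ∠GEM = 79.11°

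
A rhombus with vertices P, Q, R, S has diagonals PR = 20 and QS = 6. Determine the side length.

The diagonals of a rhombus bisect each other at right angles.
Half-diagonals: 20/2 = 10 and 6/2 = 3
side = sqrt(10^2 + 3^2)
side = sqrt(100 + 9)
side = sqrt(109)

sqrt(109)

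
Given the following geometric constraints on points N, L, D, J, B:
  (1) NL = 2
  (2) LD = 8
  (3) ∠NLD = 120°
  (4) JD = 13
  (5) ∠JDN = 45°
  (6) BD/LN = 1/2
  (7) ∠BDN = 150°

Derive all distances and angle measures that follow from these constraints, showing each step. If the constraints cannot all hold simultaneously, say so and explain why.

The constraints are consistent.

From the given relations:
  BD = 1/2·LN = 1/2·2 = 1

Step 1: From NL = 2, LD = 8, and ∠NLD = 120°, by the law of cosines:
  ND² = NL² + LD² - 2·NL·LD·cos(120°) = 4 + 64 + 16 = 84
  ND = 2·√21

Step 2: From ND = 2·√21, DJ = 13, and ∠NDJ = 45°, by the law of cosines:
  NJ² = ND² + DJ² - 2·ND·DJ·cos(45°) = 84 + 169 - 168.5 = 84.5
  NJ ≈ 9.19

Step 3: From ND = 2·√21, DB = 1, and ∠NDB = 150°, by the law of cosines:
  NB² = ND² + DB² - 2·ND·DB·cos(150°) = 84 + 1 + 15.87 = 100.9
  NB ≈ 10.04

Step 4: From ND = 2·√21, NL = 2, DL = 8, by the inverse law of cosines:
  cos(∠DNL) = (ND² + NL² - DL²) / (2·ND·NL)
  ∠DNL = 49.11°

Step 5: From DL = 8, DN = 2·√21, LN = 2, by the inverse law of cosines:
  cos(∠LDN) = (DL² + DN² - LN²) / (2·DL·DN)
  ∠LDN = 10.89°

Step 6: From NB = 10.04, ND = 2·√21, BD = 1, by the inverse law of cosines:
  cos(∠BND) = (NB² + ND² - BD²) / (2·NB·ND)
  ∠BND = 2.85°

Step 7: From ND = 2·√21, NJ = 9.19, DJ = 13, by the inverse law of cosines:
  cos(∠DNJ) = (ND² + NJ² - DJ²) / (2·ND·NJ)
  ∠DNJ = 90.17°

Step 8: From JD = 13, JN = 9.19, DN = 2·√21, by the inverse law of cosines:
  cos(∠DJN) = (JD² + JN² - DN²) / (2·JD·JN)
  ∠DJN = 44.83°

Step 9: From BD = 1, BN = 10.04, DN = 2·√21, by the inverse law of cosines:
  cos(∠DBN) = (BD² + BN² - DN²) / (2·BD·BN)
  ∠DBN = 27.15°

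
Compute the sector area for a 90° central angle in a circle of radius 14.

Sector area = π(14²)(1/4) = 49*pi

49*pi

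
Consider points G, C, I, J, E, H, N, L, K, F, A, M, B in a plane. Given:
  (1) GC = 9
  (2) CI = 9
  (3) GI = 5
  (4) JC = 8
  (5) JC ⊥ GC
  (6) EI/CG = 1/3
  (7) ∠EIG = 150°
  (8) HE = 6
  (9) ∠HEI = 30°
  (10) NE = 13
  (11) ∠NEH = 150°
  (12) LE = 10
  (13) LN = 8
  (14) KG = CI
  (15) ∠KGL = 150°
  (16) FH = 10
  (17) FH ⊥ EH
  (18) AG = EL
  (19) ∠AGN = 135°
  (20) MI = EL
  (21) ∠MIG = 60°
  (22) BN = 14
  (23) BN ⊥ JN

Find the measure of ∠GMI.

From the given relations: MI = EL = 10.
Step 1: By the law of cosines on triangle MIG: MG² = 10² + 5² − 2·10·5·cos(60°) = 75, so MG = 5·√3.
Step 2: By the inverse law of cosines on triangle GMI: cos(∠GMI) = ((5·√3)² + 10² − 5²) / (2·5·√3·10) = 150/173.21 = 0.866, so ∠GMI = 30°.

Therefore, the measure of angle ∠GMI = 30°.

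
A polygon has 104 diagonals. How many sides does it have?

Using d = n(n - 3)/2, we solve 104 = n(n - 3)/2.
So n(n - 3) = 208.
Testing n = 16: 16 * 13 = 208 = 208. Correct.
The polygon has 16 sides.

16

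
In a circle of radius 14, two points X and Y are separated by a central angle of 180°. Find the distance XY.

Chord = 2(14) sin(90°) = 28

28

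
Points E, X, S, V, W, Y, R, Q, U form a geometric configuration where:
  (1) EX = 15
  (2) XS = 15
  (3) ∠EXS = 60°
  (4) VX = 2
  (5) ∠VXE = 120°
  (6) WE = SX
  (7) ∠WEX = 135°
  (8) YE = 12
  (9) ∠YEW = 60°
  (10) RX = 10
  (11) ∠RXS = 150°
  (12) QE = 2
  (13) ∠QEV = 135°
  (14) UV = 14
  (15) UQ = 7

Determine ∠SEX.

Step 1: By the law of cosines on triangle EXS: ES² = 15² + 15² − 2·15·15·cos(60°) = 225, so ES = 15.
Step 2: By the inverse law of cosines on triangle SEX: cos(∠SEX) = (15² + 15² − 15²) / (2·15·15) = 225/450 = 0.5, so ∠SEX = 60°.

Therefore, the measure of angle ∠SEX = 60°.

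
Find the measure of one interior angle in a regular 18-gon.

Each interior angle of a regular n-gon is (n - 2) * 180 / n.
For n = 18: (18 - 2) * 180 / 18 = 2880/18 = 160 degrees.

160 degrees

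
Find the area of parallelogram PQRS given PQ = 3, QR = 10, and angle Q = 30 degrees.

Area = a * b * sin(theta)
Area = 3 * 10 * sin(30 degrees)
Area = 30 * 1/2
Area = 15

15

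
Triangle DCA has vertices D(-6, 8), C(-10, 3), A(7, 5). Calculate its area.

Using the Shoelace formula for a triangle:
Area = (1/2)|x0(y1 - y2) + x1(y2 - y0) + x2(y0 - y1)|
Area = (1/2)|-6(3 - 5) + -10(5 - 8) + 7(8 - 3)|
Area = (1/2)|12 + 30 + 35|
Area = (1/2)|77|
Area = (1/2)(77)
Area = 77/2

77/2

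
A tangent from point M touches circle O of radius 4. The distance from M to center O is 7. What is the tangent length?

Let T be the point of tangency. Then OT ⊥ MT (radius ⊥ tangent).
In right triangle OTM: OM² = OT² + MT²
7² = 4² + MT²
MT² = 33, MT = sqrt(33)

sqrt(33)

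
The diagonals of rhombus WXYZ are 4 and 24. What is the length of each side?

The diagonals of a rhombus bisect each other at right angles.
Half-diagonals: 4/2 = 2 and 24/2 = 12
side = sqrt(2^2 + 12^2)
side = sqrt(4 + 144)
side = sqrt(148) = 2*sqrt(37)

2*sqrt(37)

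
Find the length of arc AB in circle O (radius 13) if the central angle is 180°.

The full circumference is 2πr = 2π(13) = 26*pi.
The arc spans 180° out of 360°, which is a fraction of 1/2.
Arc length = 26*pi × 1/2 = 13*pi.

13*pi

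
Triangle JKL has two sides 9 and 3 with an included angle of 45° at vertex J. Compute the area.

Area = (1/2) * JK * JL * sin(J)
Area = (1/2) * 9 * 3 * sin(45°)
Area = (1/2) * 9 * 3 * sqrt(2)/2
Area = 27*sqrt(2)/4

27*sqrt(2)/4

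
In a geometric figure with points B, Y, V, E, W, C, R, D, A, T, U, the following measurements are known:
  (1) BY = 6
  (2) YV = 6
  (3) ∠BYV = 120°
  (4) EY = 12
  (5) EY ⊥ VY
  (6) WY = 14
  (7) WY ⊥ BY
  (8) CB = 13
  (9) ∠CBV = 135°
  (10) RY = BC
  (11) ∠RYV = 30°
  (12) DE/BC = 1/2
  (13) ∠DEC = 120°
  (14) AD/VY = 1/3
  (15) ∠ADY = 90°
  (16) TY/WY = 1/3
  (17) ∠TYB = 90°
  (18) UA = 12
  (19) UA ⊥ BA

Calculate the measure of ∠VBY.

Step 1: By the law of cosines on triangle BYV: BV² = 6² + 6² − 2·6·6·cos(120°) = 108, so BV = 6·√3.
Step 2: By the inverse law of cosines on triangle VBY: cos(∠VBY) = ((6·√3)² + 6² − 6²) / (2·6·√3·6) = 108/124.71 = 0.866, so ∠VBY = 30°.

Therefore, the measure of angle ∠VBY = 30°.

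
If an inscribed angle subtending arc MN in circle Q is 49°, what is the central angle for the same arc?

By the inscribed angle theorem, the central angle is twice the inscribed angle.
Central angle = 2 × 49° = 98°

98°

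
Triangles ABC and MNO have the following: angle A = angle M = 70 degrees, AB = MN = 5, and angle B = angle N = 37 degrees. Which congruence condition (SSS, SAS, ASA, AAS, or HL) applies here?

The given information provides:
angle A = angle M = 70 degrees, AB = MN = 5, and angle B = angle N = 37 degrees
This matches the ASA congruence theorem.
Two pairs of corresponding angles and the included side are equal (Angle-Side-Angle).

ASA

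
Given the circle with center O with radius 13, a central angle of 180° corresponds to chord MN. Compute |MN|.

Chord = 2(13) sin(90°) = 26

26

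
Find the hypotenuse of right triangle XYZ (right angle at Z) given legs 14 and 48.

By the Pythagorean theorem: XY^2 = XZ^2 + YZ^2
XY^2 = 14^2 + 48^2 = 196 + 2304 = 2500
XY = sqrt(2500) = 50

50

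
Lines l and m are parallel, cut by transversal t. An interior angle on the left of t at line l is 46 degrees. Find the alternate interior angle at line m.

Alternate interior angles lie on opposite sides of the transversal, between the parallel lines.
By the alternate interior angle theorem, they are equal: 46 degrees.

46 degrees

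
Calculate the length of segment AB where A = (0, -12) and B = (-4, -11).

d = sqrt((-4 - 0)^2 + (-11 - -12)^2)
d = sqrt(-4^2 + 1^2)
d = sqrt(16 + 1)
d = sqrt(17)

sqrt(17)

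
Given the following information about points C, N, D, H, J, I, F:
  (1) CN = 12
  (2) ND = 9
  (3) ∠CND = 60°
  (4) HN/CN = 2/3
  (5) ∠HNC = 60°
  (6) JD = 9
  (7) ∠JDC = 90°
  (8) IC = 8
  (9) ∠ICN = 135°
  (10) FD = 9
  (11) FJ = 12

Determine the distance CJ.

Step 1: By the law of cosines on triangle CND: CD² = 12² + 9² − 2·12·9·cos(60°) = 117, so CD = 3·√13.
Step 2: By the law of cosines on triangle CDJ: CJ² = (3·√13)² + 9² − 2·3·√13·9·cos(90°) = 198, so CJ = 3·√22.

Therefore, the length of CJ = 3·√22.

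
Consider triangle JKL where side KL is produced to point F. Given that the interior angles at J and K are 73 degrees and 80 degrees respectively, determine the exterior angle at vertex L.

Exterior angle = 73 + 80 = 153 degrees (exterior angle theorem).

153 degrees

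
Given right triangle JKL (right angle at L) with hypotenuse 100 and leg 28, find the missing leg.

By the Pythagorean theorem: KL^2 = JK^2 - JL^2
KL^2 = 100^2 - 28^2 = 10000 - 784 = 9216
KL = sqrt(9216) = 96

96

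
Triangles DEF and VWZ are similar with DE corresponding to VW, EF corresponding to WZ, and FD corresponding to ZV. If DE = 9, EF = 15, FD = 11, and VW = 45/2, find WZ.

k = 45/2/9 = 5/2. WZ = 5/2 * 15 = 75/2.

75/2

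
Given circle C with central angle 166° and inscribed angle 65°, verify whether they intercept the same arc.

By the inscribed angle theorem, the inscribed angle for a central angle of 166° should be 166° / 2 = 83°.
The given inscribed angle is 65°, which does not equal 83°.
Therefore, no, they do not correspond to the same arc.

No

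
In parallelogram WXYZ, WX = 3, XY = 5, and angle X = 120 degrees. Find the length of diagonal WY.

Law of cosines: d^2 = 3^2 + 5^2 - 2(3)(5)cos(120°) = 49, so d = 7.

7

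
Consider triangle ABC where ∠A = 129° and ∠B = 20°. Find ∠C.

Let angle C = x. Then 129 + 20 + x = 180.
x = 180 - 149 = 31 degrees.

31 degrees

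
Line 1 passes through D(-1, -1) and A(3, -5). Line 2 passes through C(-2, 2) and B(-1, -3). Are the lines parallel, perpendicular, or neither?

Slope of line 1: m1 = (-5 - -1)/(3 - -1) = -4/4 = -1
Slope of line 2: m2 = (-3 - 2)/(-1 - -2) = -5/1 = -5
m1 != m2 (-1 != -5), so not parallel.
m1 * m2 = (-1) * (-5) = 5 != -1, so not perpendicular.
The lines are neither parallel nor perpendicular.

Neither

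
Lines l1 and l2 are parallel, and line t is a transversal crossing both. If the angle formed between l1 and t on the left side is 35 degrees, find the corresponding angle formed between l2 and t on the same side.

When a transversal crosses parallel lines, angles in the same position at each intersection are called corresponding angles.
These are always equal, so the answer is 35 degrees.

35 degrees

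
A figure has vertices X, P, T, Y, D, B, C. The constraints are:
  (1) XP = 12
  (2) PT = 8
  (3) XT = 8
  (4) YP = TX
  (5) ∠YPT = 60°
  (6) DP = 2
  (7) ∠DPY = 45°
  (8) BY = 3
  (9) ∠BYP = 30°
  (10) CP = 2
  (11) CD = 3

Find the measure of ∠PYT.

From the given relations: YP = TX = 8.
Step 1: By the law of cosines on triangle YPT: YT² = 8² + 8² − 2·8·8·cos(60°) = 64, so YT = 8.
Step 2: By the inverse law of cosines on triangle PYT: cos(∠PYT) = (8² + 8² − 8²) / (2·8·8) = 64/128 = 0.5, so ∠PYT = 60°.

Therefore, the measure of angle ∠PYT = 60°.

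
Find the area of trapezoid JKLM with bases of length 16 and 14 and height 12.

Area of a trapezoid = (base1 + base2) * height / 2
Area = (16 + 14) * 12 / 2
Area = 30 * 12 / 2
Area = 360 / 2
Area = 180

180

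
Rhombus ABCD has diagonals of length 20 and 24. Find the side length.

The diagonals of a rhombus bisect each other at right angles.
Half-diagonals: 20/2 = 10 and 24/2 = 12
side = sqrt(10^2 + 12^2)
side = sqrt(100 + 144)
side = sqrt(244) = 2*sqrt(61)

2*sqrt(61)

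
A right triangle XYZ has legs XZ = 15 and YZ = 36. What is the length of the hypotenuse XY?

XY = sqrt(15^2 + 36^2) = sqrt(1521) = 39

39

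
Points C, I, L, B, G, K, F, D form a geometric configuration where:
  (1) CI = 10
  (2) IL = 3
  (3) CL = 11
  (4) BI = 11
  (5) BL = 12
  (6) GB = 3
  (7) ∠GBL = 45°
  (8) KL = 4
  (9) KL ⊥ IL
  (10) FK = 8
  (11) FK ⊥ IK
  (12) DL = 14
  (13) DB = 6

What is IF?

Step 1: By the law of cosines on triangle ILK: IK² = 3² + 4² − 2·3·4·cos(90°) = 25, so IK = 5.
Step 2: By the law of cosines on triangle IKF: IF² = 5² + 8² − 2·5·8·cos(90°) = 89, so IF = √89.

Therefore, the length of IF = √89.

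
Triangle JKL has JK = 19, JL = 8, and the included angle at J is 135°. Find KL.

When two sides and the included angle are known, the law of cosines gives the third side.
c^2 = a^2 + b^2 - 2ab cos(C) generalizes the Pythagorean theorem to non-right triangles.
Here: KL^2 = 361 + 64 - 304*(-sqrt(2)/2) = 152*sqrt(2) + 425
KL = sqrt(152*sqrt(2) + 425)

sqrt(152*sqrt(2) + 425)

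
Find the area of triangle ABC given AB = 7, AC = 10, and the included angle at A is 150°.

Area = (1/2) * AB * AC * sin(A)
Area = (1/2) * 7 * 10 * sin(150°)
Area = (1/2) * 7 * 10 * 1/2
Area = 35/2

35/2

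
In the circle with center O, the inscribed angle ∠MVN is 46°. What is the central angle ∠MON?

Central angle = 2 × 46° = 92° (inscribed angle theorem).

92°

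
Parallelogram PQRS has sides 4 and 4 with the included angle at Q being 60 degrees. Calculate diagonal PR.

Law of cosines: d^2 = 4^2 + 4^2 - 2(4)(4)cos(60°) = 16, so d = 4.

4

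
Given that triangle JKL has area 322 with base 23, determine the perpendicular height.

Rearranging the area formula Area = (1/2) * base * height:
height = 2 * Area / base = 2 * 322 / 23 = 28.

28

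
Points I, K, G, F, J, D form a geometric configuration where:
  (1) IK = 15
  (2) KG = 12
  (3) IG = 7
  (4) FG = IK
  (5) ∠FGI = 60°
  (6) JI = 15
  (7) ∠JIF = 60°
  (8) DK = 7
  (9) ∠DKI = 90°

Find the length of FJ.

From the given relations: FG = IK = 15.
Step 1: By the law of cosines on triangle FGI: FI² = 15² + 7² − 2·15·7·cos(60°) = 169, so FI = 13.
Step 2: By the law of cosines on triangle FIJ: FJ² = 13² + 15² − 2·13·15·cos(60°) = 199, so FJ = √199.

Therefore, the length of FJ = √199.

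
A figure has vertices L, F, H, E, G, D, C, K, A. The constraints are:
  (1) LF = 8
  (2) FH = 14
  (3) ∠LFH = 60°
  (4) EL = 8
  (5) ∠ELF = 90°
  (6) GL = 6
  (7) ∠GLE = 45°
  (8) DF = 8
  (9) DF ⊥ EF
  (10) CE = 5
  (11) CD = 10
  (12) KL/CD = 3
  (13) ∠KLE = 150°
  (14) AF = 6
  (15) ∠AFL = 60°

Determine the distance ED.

Step 1: By the law of cosines on triangle ELF: EF² = 8² + 8² − 2·8·8·cos(90°) = 128, so EF = 8·√2.
Step 2: By the law of cosines on triangle EFD: ED² = (8·√2)² + 8² − 2·8·√2·8·cos(90°) = 192, so ED = 8·√3.

Therefore, the length of ED = 8·√3.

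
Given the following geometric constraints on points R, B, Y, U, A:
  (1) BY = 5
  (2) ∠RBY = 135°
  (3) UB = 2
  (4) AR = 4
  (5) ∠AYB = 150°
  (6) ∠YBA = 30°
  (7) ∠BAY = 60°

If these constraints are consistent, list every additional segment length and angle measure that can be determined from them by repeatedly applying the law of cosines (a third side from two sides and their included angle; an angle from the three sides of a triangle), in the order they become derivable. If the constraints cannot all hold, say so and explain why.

These constraints are not satisfiable: (5), (6) and (7) are the three interior angles of triangle AYB, which must sum to 180°, but 150° + 30° + 60° = 240°. No planar figure meets all of them, so nothing further can be derived.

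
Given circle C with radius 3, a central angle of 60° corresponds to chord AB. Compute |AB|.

Chord = 2(3) sin(30°) = 3

3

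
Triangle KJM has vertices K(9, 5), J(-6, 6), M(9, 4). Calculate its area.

The Shoelace formula computes the area from vertex coordinates by summing cross products.
For vertices (9,5), (-6,6), (9,4):
Signed sum = 9*6 - -6*5 + -6*4 - 9*6 + 9*5 - 9*4
= 84 + -78 + 9 = 15
Area = (1/2)|15| = 15/2.

15/2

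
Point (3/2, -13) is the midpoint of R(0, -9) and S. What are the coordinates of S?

Using the midpoint formula: M = ((x1 + x2)/2, (y1 + y2)/2)
We know M = (3/2, -13) and R = (0, -9)
For x: 3/2 = (0 + x2)/2, so x2 = 2*3/2 - 0 = 3
For y: -13 = (-9 + y2)/2, so y2 = 2*-13 - -9 = -17
S = (3, -17)

(3, -17)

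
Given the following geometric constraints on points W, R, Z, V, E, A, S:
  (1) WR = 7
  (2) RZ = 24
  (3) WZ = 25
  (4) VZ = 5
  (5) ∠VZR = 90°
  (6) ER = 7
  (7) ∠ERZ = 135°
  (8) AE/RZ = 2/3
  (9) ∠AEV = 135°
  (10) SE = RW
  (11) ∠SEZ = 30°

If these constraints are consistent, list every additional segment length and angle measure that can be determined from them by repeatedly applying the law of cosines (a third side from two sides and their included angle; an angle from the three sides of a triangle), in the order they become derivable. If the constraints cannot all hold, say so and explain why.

The constraints are consistent. Derivable facts, in order:
After 1 step:
- RV ≈ 24.52
- ZE ≈ 29.37
- ∠RWZ = 73.74°
- ∠RZW = 16.26°
- ∠WRZ = 90°
After 2 steps:
- ZS ≈ 23.57
- ∠EZR = 9.7°
- ∠REZ = 35.3°
- ∠RVZ = 78.23°
- ∠VRZ = 11.77°
After 3 steps:
- ∠ESZ = 141.46°
- ∠EZS = 8.54°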